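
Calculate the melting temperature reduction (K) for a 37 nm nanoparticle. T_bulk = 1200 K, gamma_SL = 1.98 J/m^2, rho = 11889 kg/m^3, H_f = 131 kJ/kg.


Radius R = 37/2 = 18.5 nm = 1.85e-08 m
Convert H_f = 131 kJ/kg = 131000 J/kg
dT = 2 * gamma_SL * T_bulk / (rho * H_f * R)
dT = 2 * 1.98 * 1200 / (11889 * 131000 * 1.85e-08)
dT = 164.9 K

164.9


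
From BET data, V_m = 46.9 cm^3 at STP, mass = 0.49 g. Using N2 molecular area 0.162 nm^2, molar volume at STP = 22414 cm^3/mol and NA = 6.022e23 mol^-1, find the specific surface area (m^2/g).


Number of moles in monolayer = V_m / 22414 = 46.9 / 22414 = 0.00209244
Number of molecules = moles * NA = 0.00209244 * 6.022e23
SA = molecules * sigma / mass
SA = (46.9 / 22414) * 6.022e23 * 0.162e-18 / 0.49
SA = 416.6 m^2/g

416.6


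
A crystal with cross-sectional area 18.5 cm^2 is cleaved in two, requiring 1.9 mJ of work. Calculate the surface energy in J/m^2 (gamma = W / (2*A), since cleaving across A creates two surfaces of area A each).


Convert: A = 18.5 cm^2 = 0.00185 m^2, W = 1.9 mJ = 0.0019 J
Cleaving exposes two faces of area A, so total new surface = 2*A and gamma = W / (2*A)
gamma = 0.0019 / (2 * 0.00185)
gamma = 0.514 J/m^2

0.514


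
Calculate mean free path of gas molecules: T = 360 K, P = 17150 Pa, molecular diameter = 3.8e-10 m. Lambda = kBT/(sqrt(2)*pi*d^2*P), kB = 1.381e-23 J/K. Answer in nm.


Mean free path: lambda = kB*T / (sqrt(2) * pi * d^2 * P)
lambda = 1.381e-23 * 360 / (sqrt(2) * pi * (3.8e-10)^2 * 17150)
lambda = 4.51856e-07 m
lambda = 451.86 nm

451.86


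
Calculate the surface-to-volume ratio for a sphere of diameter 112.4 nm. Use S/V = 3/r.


Radius r = 112.4/2 = 56.2 nm
S/V = 3 / r = 3 / 56.2
S/V = 0.0534 nm^-1

0.0534


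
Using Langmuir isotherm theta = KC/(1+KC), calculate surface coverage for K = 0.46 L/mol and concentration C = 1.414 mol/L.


Langmuir isotherm: theta = K*C / (1 + K*C)
K*C = 0.46 * 1.414 = 0.65044
theta = 0.65044 / (1 + 0.65044) = 0.65044 / 1.65044
theta = 0.3941

0.3941


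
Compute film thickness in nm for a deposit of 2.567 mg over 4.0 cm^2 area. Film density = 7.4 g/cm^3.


Convert: m = 2.567 mg = 2.5670e-06 kg, A = 4.0 cm^2 = 4.0000e-04 m^2, rho = 7.4 g/cm^3 = 7400 kg/m^3
t = m / (A * rho)
t = 2.5670e-06 / (4.0000e-04 * 7400)
t = 8.6723e-07 m = 867.2 nm

867.2


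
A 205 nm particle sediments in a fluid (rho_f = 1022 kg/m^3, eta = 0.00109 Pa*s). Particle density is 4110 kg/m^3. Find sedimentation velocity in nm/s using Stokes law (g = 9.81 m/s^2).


Radius R = 205/2 nm = 1.025e-07 m
Density difference = 4110 - 1022 = 3088 kg/m^3
v = 2 * R^2 * (rho_p - rho_f) * g / (9 * eta)
v = 2 * (1.025e-07)^2 * 3088 * 9.81 / (9 * 0.00109)
v = 6.48866e-08 m/s = 64.8866 nm/s

64.8866


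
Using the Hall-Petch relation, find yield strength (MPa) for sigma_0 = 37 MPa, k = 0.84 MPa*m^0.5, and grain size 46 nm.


d = 46 nm = 4.6e-08 m
sqrt(d) = 0.0002144761
Hall-Petch contribution = k / sqrt(d) = 0.84 / 0.0002144761 = 3916.5 MPa
sigma = sigma_0 + k/sqrt(d) = 37 + 3916.5 = 3953.5 MPa

3953.5


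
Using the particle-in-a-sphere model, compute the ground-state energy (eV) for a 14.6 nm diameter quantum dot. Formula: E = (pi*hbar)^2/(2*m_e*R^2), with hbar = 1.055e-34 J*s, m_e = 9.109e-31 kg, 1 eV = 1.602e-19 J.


Radius R = 14.6/2 = 7.3 nm = 7.3e-09 m
E = (pi * 1.055e-34)^2 / (2 * 9.109e-31 * (7.3e-09)^2)
E(J) = 1.13151e-21
E = E(J) / 1.602e-19 = 0.0071 eV

0.0071


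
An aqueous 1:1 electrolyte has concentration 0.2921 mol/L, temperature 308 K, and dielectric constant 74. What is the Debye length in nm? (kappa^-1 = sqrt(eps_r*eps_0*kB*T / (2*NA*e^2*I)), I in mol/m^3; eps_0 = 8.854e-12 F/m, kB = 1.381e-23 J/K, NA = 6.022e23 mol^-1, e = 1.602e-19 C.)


Ionic strength I = 0.2921 * 1^2 * 1000 = 292.1 mol/m^3
kappa^-1 = sqrt(74 * 8.854e-12 * 1.381e-23 * 308 / (2 * 6.022e23 * (1.602e-19)^2 * 292.1))
kappa^-1 = 0.556 nm

0.556


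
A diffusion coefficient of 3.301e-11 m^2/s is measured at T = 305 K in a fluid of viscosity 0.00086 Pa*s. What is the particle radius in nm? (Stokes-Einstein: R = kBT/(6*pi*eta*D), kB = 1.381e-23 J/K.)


Stokes-Einstein: R = kB*T / (6*pi*eta*D)
R = 1.381e-23 * 305 / (6 * pi * 0.00086 * 3.301e-11)
R = 7.87134e-09 m = 7.87 nm

7.87


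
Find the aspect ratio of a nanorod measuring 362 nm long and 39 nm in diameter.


Aspect ratio AR = length / diameter
AR = 362 / 39
AR = 9.28

9.28


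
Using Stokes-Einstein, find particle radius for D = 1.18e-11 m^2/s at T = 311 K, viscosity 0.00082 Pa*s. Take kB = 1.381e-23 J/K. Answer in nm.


Stokes-Einstein: R = kB*T / (6*pi*eta*D)
R = 1.381e-23 * 311 / (6 * pi * 0.00082 * 1.18e-11)
R = 2.35482e-08 m = 23.55 nm

23.55


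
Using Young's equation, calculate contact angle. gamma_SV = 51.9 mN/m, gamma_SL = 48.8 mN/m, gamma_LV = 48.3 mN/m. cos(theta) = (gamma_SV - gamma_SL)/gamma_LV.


cos(theta) = (gamma_SV - gamma_SL) / gamma_LV
cos(theta) = (51.9 - 48.8) / 48.3
cos(theta) = 0.064182
theta = arccos(0.064182) = 86.32 degrees

86.32


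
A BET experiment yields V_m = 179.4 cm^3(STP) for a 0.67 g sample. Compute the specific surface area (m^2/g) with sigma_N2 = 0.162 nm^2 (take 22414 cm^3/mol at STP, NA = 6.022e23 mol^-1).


Number of moles in monolayer = V_m / 22414 = 179.4 / 22414 = 0.00800393
Number of molecules = moles * NA = 0.00800393 * 6.022e23
SA = molecules * sigma / mass
SA = (179.4 / 22414) * 6.022e23 * 0.162e-18 / 0.67
SA = 1165.4 m^2/g

1165.4


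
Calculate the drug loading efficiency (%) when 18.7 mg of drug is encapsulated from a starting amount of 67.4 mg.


Drug loading efficiency = (drug loaded / drug initial) * 100
DLE = 18.7 / 67.4 * 100
DLE = 0.2774 * 100
DLE = 27.74%

27.74


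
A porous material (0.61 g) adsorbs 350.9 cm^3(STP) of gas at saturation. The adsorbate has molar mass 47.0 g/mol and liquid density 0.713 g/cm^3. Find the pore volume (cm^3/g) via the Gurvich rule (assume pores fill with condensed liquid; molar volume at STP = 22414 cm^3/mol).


Moles adsorbed n = V_ads / 22414 = 350.9 / 22414 = 1.565539e-02 mol
Liquid volume V_liq = n * M / rho_liq = 1.565539e-02 * 47.0 / 0.713 = 1.03198 cm^3
Specific pore volume V_pore = V_liq / m_sample = 1.03198 / 0.61
V_pore = 1.6918 cm^3/g

1.6918


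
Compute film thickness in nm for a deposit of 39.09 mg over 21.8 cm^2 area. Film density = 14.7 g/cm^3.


Convert: m = 39.09 mg = 3.9090e-05 kg, A = 21.8 cm^2 = 2.1800e-03 m^2, rho = 14.7 g/cm^3 = 14700 kg/m^3
t = m / (A * rho)
t = 3.9090e-05 / (2.1800e-03 * 14700)
t = 1.2198e-06 m = 1219.8 nm

1219.8


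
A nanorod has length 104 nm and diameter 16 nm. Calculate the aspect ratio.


Aspect ratio AR = length / diameter
AR = 104 / 16
AR = 6.5

6.5


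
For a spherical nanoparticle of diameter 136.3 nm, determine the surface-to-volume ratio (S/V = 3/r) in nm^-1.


Radius r = 136.3/2 = 68.15 nm
S/V = 3 / r = 3 / 68.15
S/V = 0.044 nm^-1

0.044


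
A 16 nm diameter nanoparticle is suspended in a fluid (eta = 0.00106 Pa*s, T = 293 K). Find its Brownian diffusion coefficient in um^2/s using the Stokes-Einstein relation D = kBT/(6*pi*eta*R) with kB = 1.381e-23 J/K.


Radius R = 16/2 = 8 nm = 8e-09 m
D = kB*T / (6*pi*eta*R)
D = 1.381e-23 * 293 / (6 * pi * 0.00106 * 8e-09)
D = 2.53142e-11 m^2/s = 25.314 um^2/s

25.314


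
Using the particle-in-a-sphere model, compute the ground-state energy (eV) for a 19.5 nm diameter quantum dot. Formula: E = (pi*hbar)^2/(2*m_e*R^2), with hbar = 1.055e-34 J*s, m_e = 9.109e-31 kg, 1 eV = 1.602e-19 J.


Radius R = 19.5/2 = 9.75 nm = 9.75e-09 m
E = (pi * 1.055e-34)^2 / (2 * 9.109e-31 * (9.75e-09)^2)
E(J) = 6.343e-22
E = E(J) / 1.602e-19 = 0.004 eV

0.004


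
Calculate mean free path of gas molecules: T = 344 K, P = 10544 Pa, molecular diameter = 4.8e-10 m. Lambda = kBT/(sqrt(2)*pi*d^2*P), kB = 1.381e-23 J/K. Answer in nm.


Mean free path: lambda = kB*T / (sqrt(2) * pi * d^2 * P)
lambda = 1.381e-23 * 344 / (sqrt(2) * pi * (4.8e-10)^2 * 10544)
lambda = 4.40149e-07 m
lambda = 440.15 nm

440.15


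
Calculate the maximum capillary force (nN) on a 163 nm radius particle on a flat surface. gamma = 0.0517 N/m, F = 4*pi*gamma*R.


Convert radius: R = 163 nm = 1.63e-07 m
F = 4 * pi * gamma * R
F = 4 * pi * 0.0517 * 1.63e-07
F = 1.05898e-07 N = 105.8981 nN

105.8981


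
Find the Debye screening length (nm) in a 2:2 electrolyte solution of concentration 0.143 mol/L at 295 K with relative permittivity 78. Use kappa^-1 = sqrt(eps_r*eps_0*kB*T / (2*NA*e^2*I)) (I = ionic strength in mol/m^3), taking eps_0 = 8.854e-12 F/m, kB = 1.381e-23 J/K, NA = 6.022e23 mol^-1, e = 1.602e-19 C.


Ionic strength I = 0.143 * 2^2 * 1000 = 572 mol/m^3
kappa^-1 = sqrt(78 * 8.854e-12 * 1.381e-23 * 295 / (2 * 6.022e23 * (1.602e-19)^2 * 572))
kappa^-1 = 0.399 nm

0.399


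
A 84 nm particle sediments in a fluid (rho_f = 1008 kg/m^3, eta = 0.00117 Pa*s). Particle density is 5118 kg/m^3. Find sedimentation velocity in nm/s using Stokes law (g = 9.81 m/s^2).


Radius R = 84/2 nm = 4.2e-08 m
Density difference = 5118 - 1008 = 4110 kg/m^3
v = 2 * R^2 * (rho_p - rho_f) * g / (9 * eta)
v = 2 * (4.2e-08)^2 * 4110 * 9.81 / (9 * 0.00117)
v = 1.35086e-08 m/s = 13.5086 nm/s

13.5086


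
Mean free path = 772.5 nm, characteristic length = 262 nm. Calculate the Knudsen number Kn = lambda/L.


Knudsen number Kn = lambda / L
Kn = 772.5 / 262
Kn = 2.9485

2.9485


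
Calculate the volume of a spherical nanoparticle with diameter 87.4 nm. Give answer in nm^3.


Radius r = 87.4/2 = 43.7 nm
Volume V = (4/3) * pi * r^3
V = (4/3) * pi * (43.7)^3
V = 349569.01 nm^3

349569.01


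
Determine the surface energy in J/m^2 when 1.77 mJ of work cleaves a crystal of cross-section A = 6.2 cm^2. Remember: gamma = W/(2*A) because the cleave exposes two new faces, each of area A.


Convert: A = 6.2 cm^2 = 0.00062 m^2, W = 1.77 mJ = 0.00177 J
Cleaving exposes two faces of area A, so total new surface = 2*A and gamma = W / (2*A)
gamma = 0.00177 / (2 * 0.00062)
gamma = 1.427 J/m^2

1.427


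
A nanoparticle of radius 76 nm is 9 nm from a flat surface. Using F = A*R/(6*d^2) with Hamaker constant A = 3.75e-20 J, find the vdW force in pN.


Convert to SI: R = 76 nm = 7.6e-08 m, d = 9 nm = 9e-09 m
F = A * R / (6 * d^2)
F = 3.75e-20 * 7.6e-08 / (6 * (9e-09)^2)
F = 5.8642e-12 N = 5.864 pN

5.864


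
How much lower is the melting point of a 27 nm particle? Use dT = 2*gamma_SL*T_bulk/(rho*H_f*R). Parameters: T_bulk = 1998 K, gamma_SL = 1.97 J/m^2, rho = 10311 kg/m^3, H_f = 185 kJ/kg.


Radius R = 27/2 = 13.5 nm = 1.35e-08 m
Convert H_f = 185 kJ/kg = 185000 J/kg
dT = 2 * gamma_SL * T_bulk / (rho * H_f * R)
dT = 2 * 1.97 * 1998 / (10311 * 185000 * 1.35e-08)
dT = 305.7 K

305.7


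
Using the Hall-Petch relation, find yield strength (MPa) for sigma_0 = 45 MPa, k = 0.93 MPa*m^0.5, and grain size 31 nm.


d = 31 nm = 3.1e-08 m
sqrt(d) = 0.0001760682
Hall-Petch contribution = k / sqrt(d) = 0.93 / 0.0001760682 = 5282.0 MPa
sigma = sigma_0 + k/sqrt(d) = 45 + 5282.0 = 5327.0 MPa

5327.0


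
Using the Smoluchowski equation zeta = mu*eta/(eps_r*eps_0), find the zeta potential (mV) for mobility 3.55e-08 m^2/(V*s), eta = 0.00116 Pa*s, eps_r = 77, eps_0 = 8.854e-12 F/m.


Smoluchowski equation: zeta = mu * eta / (eps_r * eps_0)
zeta = 3.55e-08 * 0.00116 / (77 * 8.854e-12)
zeta = 0.060403 V = 60.4 mV

60.4


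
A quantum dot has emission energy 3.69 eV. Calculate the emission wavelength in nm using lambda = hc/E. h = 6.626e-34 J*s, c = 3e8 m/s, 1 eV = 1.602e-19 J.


Convert energy: E = 3.69 eV = 3.69 * 1.602e-19 = 5.91138e-19 J
lambda = h*c / E = 6.626e-34 * 3e8 / 5.91138e-19
lambda = 3.36267e-07 m = 336.3 nm

336.3


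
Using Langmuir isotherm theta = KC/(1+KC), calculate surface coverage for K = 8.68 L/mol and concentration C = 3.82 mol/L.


Langmuir isotherm: theta = K*C / (1 + K*C)
K*C = 8.68 * 3.82 = 33.1576
theta = 33.1576 / (1 + 33.1576) = 33.1576 / 34.1576
theta = 0.9707

0.9707


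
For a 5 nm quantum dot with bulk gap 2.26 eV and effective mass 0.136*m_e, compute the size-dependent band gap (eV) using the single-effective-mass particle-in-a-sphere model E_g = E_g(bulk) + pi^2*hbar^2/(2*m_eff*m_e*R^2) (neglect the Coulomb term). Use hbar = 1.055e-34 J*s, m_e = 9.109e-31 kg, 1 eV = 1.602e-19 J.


Radius R = 5/2 nm = 2.5e-09 m
Confinement energy dE = pi^2 * hbar^2 / (2 * m_eff * m_e * R^2)
dE = pi^2 * (1.055e-34)^2 / (2 * 0.136 * 9.109e-31 * (2.5e-09)^2) J, divided by 1.602e-19 J/eV
dE = 0.4428 eV
Total band gap = E_g(bulk) + dE = 2.26 + 0.4428 = 2.7028 eV

2.7028


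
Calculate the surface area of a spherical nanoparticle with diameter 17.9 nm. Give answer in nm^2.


Radius r = 17.9/2 = 8.95 nm
Surface area SA = 4 * pi * r^2
SA = 4 * pi * (8.95)^2
SA = 1006.6 nm^2

1006.6


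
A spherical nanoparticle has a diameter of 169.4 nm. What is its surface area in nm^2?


Radius r = 169.4/2 = 84.7 nm
Surface area SA = 4 * pi * r^2
SA = 4 * pi * (84.7)^2
SA = 90152.27 nm^2

90152.27


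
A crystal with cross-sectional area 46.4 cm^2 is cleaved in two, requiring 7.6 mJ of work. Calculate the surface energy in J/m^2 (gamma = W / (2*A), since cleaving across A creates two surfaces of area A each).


Convert: A = 46.4 cm^2 = 0.00464 m^2, W = 7.6 mJ = 0.0076 J
Cleaving exposes two faces of area A, so total new surface = 2*A and gamma = W / (2*A)
gamma = 0.0076 / (2 * 0.00464)
gamma = 0.819 J/m^2

0.819


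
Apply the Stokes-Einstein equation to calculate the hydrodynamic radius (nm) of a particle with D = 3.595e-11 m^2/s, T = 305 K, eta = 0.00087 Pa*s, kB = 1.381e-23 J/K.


Stokes-Einstein: R = kB*T / (6*pi*eta*D)
R = 1.381e-23 * 305 / (6 * pi * 0.00087 * 3.595e-11)
R = 7.14454e-09 m = 7.14 nm

7.14


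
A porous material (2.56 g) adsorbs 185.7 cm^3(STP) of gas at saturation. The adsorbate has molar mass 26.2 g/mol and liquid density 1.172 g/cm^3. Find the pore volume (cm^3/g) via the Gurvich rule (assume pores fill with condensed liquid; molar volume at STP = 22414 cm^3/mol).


Moles adsorbed n = V_ads / 22414 = 185.7 / 22414 = 8.285000e-03 mol
Liquid volume V_liq = n * M / rho_liq = 8.285000e-03 * 26.2 / 1.172 = 0.18521 cm^3
Specific pore volume V_pore = V_liq / m_sample = 0.18521 / 2.56
V_pore = 0.0723 cm^3/g

0.0723


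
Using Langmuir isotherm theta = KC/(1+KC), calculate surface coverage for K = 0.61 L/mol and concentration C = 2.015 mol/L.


Langmuir isotherm: theta = K*C / (1 + K*C)
K*C = 0.61 * 2.015 = 1.22915
theta = 1.22915 / (1 + 1.22915) = 1.22915 / 2.22915
theta = 0.5514

0.5514


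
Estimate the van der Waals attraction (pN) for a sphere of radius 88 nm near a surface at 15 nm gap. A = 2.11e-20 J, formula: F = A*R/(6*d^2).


Convert to SI: R = 88 nm = 8.8e-08 m, d = 15 nm = 1.5e-08 m
F = A * R / (6 * d^2)
F = 2.11e-20 * 8.8e-08 / (6 * (1.5e-08)^2)
F = 1.37541e-12 N = 1.375 pN

1.375


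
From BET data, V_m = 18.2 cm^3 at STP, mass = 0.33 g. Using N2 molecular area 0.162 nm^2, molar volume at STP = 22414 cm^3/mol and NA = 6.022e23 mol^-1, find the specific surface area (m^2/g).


Number of moles in monolayer = V_m / 22414 = 18.2 / 22414 = 0.00081199
Number of molecules = moles * NA = 0.00081199 * 6.022e23
SA = molecules * sigma / mass
SA = (18.2 / 22414) * 6.022e23 * 0.162e-18 / 0.33
SA = 240.0 m^2/g

240.0


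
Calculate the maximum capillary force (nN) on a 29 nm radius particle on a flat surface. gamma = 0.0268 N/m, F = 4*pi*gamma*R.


Convert radius: R = 29 nm = 2.9e-08 m
F = 4 * pi * gamma * R
F = 4 * pi * 0.0268 * 2.9e-08
F = 9.76658e-09 N = 9.7666 nN

9.7666


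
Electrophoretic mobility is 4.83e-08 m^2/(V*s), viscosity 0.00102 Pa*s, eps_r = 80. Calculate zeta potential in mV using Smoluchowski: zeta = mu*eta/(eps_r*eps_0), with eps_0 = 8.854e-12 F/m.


Smoluchowski equation: zeta = mu * eta / (eps_r * eps_0)
zeta = 4.83e-08 * 0.00102 / (80 * 8.854e-12)
zeta = 0.069553 V = 69.55 mV

69.55


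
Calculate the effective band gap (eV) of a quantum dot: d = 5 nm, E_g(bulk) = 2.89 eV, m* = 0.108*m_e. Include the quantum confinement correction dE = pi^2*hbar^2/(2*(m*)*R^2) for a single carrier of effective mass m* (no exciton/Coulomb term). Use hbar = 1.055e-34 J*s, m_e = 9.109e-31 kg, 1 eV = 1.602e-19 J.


Radius R = 5/2 nm = 2.5e-09 m
Confinement energy dE = pi^2 * hbar^2 / (2 * m_eff * m_e * R^2)
dE = pi^2 * (1.055e-34)^2 / (2 * 0.108 * 9.109e-31 * (2.5e-09)^2) J, divided by 1.602e-19 J/eV
dE = 0.5576 eV
Total band gap = E_g(bulk) + dE = 2.89 + 0.5576 = 3.4476 eV

3.4476


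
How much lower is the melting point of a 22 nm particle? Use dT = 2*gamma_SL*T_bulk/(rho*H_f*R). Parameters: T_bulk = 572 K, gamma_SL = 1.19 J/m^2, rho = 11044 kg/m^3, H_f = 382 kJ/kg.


Radius R = 22/2 = 11 nm = 1.1e-08 m
Convert H_f = 382 kJ/kg = 382000 J/kg
dT = 2 * gamma_SL * T_bulk / (rho * H_f * R)
dT = 2 * 1.19 * 572 / (11044 * 382000 * 1.1e-08)
dT = 29.3 K

29.3


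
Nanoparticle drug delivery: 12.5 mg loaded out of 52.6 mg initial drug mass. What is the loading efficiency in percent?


Drug loading efficiency = (drug loaded / drug initial) * 100
DLE = 12.5 / 52.6 * 100
DLE = 0.2376 * 100
DLE = 23.76%

23.76


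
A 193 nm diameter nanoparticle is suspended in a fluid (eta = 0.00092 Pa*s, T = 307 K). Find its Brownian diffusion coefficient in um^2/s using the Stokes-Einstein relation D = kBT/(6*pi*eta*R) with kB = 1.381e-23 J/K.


Radius R = 193/2 = 96.5 nm = 9.65e-08 m
D = kB*T / (6*pi*eta*R)
D = 1.381e-23 * 307 / (6 * pi * 0.00092 * 9.65e-08)
D = 2.53347e-12 m^2/s = 2.533 um^2/s

2.533


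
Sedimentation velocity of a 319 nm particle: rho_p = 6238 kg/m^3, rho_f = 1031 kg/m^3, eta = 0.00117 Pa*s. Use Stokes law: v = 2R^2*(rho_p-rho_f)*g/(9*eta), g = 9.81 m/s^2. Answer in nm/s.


Radius R = 319/2 nm = 1.595e-07 m
Density difference = 6238 - 1031 = 5207 kg/m^3
v = 2 * R^2 * (rho_p - rho_f) * g / (9 * eta)
v = 2 * (1.595e-07)^2 * 5207 * 9.81 / (9 * 0.00117)
v = 2.4682e-07 m/s = 246.8196 nm/s

246.8196


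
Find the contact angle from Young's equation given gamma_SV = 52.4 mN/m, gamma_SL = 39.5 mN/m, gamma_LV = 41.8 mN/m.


cos(theta) = (gamma_SV - gamma_SL) / gamma_LV
cos(theta) = (52.4 - 39.5) / 41.8
cos(theta) = 0.308612
theta = arccos(0.308612) = 72.02 degrees

72.02


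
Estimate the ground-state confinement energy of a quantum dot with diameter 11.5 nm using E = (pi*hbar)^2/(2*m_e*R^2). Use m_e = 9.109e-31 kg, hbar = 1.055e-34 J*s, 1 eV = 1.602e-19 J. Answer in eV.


Radius R = 11.5/2 = 5.75 nm = 5.75e-09 m
E = (pi * 1.055e-34)^2 / (2 * 9.109e-31 * (5.75e-09)^2)
E(J) = 1.82376e-21
E = E(J) / 1.602e-19 = 0.0114 eV

0.0114


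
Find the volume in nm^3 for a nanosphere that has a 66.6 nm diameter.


Radius r = 66.6/2 = 33.3 nm
Volume V = (4/3) * pi * r^3
V = (4/3) * pi * (33.3)^3
V = 154675.42 nm^3

154675.42


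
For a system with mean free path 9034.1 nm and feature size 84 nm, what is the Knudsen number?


Knudsen number Kn = lambda / L
Kn = 9034.1 / 84
Kn = 107.5488

107.5488


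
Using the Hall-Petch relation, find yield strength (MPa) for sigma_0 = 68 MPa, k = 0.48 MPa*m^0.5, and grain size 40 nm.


d = 40 nm = 4e-08 m
sqrt(d) = 0.0002
Hall-Petch contribution = k / sqrt(d) = 0.48 / 0.0002 = 2400.0 MPa
sigma = sigma_0 + k/sqrt(d) = 68 + 2400.0 = 2468.0 MPa

2468.0


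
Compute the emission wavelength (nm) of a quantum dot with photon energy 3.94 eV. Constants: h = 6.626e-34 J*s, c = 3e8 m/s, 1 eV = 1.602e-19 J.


Convert energy: E = 3.94 eV = 3.94 * 1.602e-19 = 6.31188e-19 J
lambda = h*c / E = 6.626e-34 * 3e8 / 6.31188e-19
lambda = 3.1493e-07 m = 314.9 nm

314.9


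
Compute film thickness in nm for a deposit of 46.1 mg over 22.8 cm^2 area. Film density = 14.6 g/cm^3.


Convert: m = 46.1 mg = 4.6100e-05 kg, A = 22.8 cm^2 = 2.2800e-03 m^2, rho = 14.6 g/cm^3 = 14600 kg/m^3
t = m / (A * rho)
t = 4.6100e-05 / (2.2800e-03 * 14600)
t = 1.3849e-06 m = 1384.9 nm

1384.9


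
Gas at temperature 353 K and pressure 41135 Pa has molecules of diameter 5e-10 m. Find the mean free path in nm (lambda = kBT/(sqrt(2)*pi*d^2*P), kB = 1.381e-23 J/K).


Mean free path: lambda = kB*T / (sqrt(2) * pi * d^2 * P)
lambda = 1.381e-23 * 353 / (sqrt(2) * pi * (5e-10)^2 * 41135)
lambda = 1.06697e-07 m
lambda = 106.7 nm

106.7


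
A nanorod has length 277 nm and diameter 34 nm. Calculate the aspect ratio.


Aspect ratio AR = length / diameter
AR = 277 / 34
AR = 8.15

8.15


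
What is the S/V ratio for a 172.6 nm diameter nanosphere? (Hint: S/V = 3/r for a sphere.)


Radius r = 172.6/2 = 86.3 nm
S/V = 3 / r = 3 / 86.3
S/V = 0.0348 nm^-1

0.0348


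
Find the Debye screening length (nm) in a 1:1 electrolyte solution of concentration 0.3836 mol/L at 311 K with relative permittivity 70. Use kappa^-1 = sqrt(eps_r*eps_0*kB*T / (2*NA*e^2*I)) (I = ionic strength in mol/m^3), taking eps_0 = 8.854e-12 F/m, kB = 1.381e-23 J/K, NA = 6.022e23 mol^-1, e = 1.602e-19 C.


Ionic strength I = 0.3836 * 1^2 * 1000 = 383.6 mol/m^3
kappa^-1 = sqrt(70 * 8.854e-12 * 1.381e-23 * 311 / (2 * 6.022e23 * (1.602e-19)^2 * 383.6))
kappa^-1 = 0.474 nm

0.474


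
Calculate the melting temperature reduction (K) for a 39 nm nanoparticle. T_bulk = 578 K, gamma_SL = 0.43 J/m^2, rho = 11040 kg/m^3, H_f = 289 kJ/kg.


Radius R = 39/2 = 19.5 nm = 1.95e-08 m
Convert H_f = 289 kJ/kg = 289000 J/kg
dT = 2 * gamma_SL * T_bulk / (rho * H_f * R)
dT = 2 * 0.43 * 578 / (11040 * 289000 * 1.95e-08)
dT = 8.0 K

8.0


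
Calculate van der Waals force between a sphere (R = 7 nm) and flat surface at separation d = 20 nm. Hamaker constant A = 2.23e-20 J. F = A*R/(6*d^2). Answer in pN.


Convert to SI: R = 7 nm = 7e-09 m, d = 20 nm = 2e-08 m
F = A * R / (6 * d^2)
F = 2.23e-20 * 7e-09 / (6 * (2e-08)^2)
F = 6.50417e-14 N = 0.065 pN

0.065


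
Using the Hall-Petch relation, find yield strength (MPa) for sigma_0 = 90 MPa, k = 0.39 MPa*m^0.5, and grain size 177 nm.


d = 177 nm = 1.77e-07 m
sqrt(d) = 0.0004207137
Hall-Petch contribution = k / sqrt(d) = 0.39 / 0.0004207137 = 927.0 MPa
sigma = sigma_0 + k/sqrt(d) = 90 + 927.0 = 1017.0 MPa

1017.0


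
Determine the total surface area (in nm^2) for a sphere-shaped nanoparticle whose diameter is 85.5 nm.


Radius r = 85.5/2 = 42.75 nm
Surface area SA = 4 * pi * r^2
SA = 4 * pi * (42.75)^2
SA = 22965.83 nm^2

22965.83


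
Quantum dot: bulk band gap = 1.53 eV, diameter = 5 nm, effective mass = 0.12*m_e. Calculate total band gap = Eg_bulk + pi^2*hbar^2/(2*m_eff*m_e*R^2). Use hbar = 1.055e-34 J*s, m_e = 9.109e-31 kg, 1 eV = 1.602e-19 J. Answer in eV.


Radius R = 5/2 nm = 2.5e-09 m
Confinement energy dE = pi^2 * hbar^2 / (2 * m_eff * m_e * R^2)
dE = pi^2 * (1.055e-34)^2 / (2 * 0.12 * 9.109e-31 * (2.5e-09)^2) J, divided by 1.602e-19 J/eV
dE = 0.5019 eV
Total band gap = E_g(bulk) + dE = 1.53 + 0.5019 = 2.0319 eV

2.0319


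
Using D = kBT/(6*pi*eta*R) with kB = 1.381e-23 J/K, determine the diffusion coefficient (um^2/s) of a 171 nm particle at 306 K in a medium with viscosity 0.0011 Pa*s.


Radius R = 171/2 = 85.5 nm = 8.55e-08 m
D = kB*T / (6*pi*eta*R)
D = 1.381e-23 * 306 / (6 * pi * 0.0011 * 8.55e-08)
D = 2.38372e-12 m^2/s = 2.384 um^2/s

2.384


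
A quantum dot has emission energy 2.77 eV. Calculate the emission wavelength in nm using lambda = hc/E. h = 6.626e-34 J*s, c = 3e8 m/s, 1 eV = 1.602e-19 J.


Convert energy: E = 2.77 eV = 2.77 * 1.602e-19 = 4.43754e-19 J
lambda = h*c / E = 6.626e-34 * 3e8 / 4.43754e-19
lambda = 4.47951e-07 m = 448.0 nm

448.0


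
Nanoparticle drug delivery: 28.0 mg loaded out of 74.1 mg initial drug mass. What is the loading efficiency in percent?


Drug loading efficiency = (drug loaded / drug initial) * 100
DLE = 28.0 / 74.1 * 100
DLE = 0.3779 * 100
DLE = 37.79%

37.79


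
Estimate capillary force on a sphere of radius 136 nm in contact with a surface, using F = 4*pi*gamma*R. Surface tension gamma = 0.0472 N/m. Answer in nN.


Convert radius: R = 136 nm = 1.36e-07 m
F = 4 * pi * gamma * R
F = 4 * pi * 0.0472 * 1.36e-07
F = 8.0666e-08 N = 80.666 nN

80.666


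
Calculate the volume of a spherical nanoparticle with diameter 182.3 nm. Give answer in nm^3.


Radius r = 182.3/2 = 91.15 nm
Volume V = (4/3) * pi * r^3
V = (4/3) * pi * (91.15)^3
V = 3172185.88 nm^3

3172185.88


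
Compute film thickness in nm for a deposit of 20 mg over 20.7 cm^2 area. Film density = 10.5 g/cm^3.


Convert: m = 20 mg = 2.0000e-05 kg, A = 20.7 cm^2 = 2.0700e-03 m^2, rho = 10.5 g/cm^3 = 10500 kg/m^3
t = m / (A * rho)
t = 2.0000e-05 / (2.0700e-03 * 10500)
t = 9.2017e-07 m = 920.2 nm

920.2


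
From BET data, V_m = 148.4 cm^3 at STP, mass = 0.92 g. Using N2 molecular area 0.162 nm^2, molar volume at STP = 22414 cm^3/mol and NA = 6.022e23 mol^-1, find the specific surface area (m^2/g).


Number of moles in monolayer = V_m / 22414 = 148.4 / 22414 = 0.00662086
Number of molecules = moles * NA = 0.00662086 * 6.022e23
SA = molecules * sigma / mass
SA = (148.4 / 22414) * 6.022e23 * 0.162e-18 / 0.92
SA = 702.1 m^2/g

702.1


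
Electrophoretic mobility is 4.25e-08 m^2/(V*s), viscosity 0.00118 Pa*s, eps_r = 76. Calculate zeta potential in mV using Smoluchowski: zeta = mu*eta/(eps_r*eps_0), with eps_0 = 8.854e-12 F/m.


Smoluchowski equation: zeta = mu * eta / (eps_r * eps_0)
zeta = 4.25e-08 * 0.00118 / (76 * 8.854e-12)
zeta = 0.074528 V = 74.53 mV

74.53


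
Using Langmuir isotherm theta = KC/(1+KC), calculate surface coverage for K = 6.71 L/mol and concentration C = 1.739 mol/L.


Langmuir isotherm: theta = K*C / (1 + K*C)
K*C = 6.71 * 1.739 = 11.66869
theta = 11.66869 / (1 + 11.66869) = 11.66869 / 12.66869
theta = 0.9211

0.9211


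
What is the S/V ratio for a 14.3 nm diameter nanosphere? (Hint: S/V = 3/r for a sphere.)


Radius r = 14.3/2 = 7.15 nm
S/V = 3 / r = 3 / 7.15
S/V = 0.4196 nm^-1

0.4196


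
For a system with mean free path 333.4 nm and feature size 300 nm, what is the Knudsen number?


Knudsen number Kn = lambda / L
Kn = 333.4 / 300
Kn = 1.1113

1.1113


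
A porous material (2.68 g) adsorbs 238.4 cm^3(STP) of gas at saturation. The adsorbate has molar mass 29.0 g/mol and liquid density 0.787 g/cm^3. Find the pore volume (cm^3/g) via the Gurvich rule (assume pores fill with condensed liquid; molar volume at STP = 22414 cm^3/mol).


Moles adsorbed n = V_ads / 22414 = 238.4 / 22414 = 1.063621e-02 mol
Liquid volume V_liq = n * M / rho_liq = 1.063621e-02 * 29.0 / 0.787 = 0.39193 cm^3
Specific pore volume V_pore = V_liq / m_sample = 0.39193 / 2.68
V_pore = 0.1462 cm^3/g

0.1462


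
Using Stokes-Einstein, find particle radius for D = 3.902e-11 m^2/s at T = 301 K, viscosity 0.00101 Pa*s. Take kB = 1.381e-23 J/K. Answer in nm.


Stokes-Einstein: R = kB*T / (6*pi*eta*D)
R = 1.381e-23 * 301 / (6 * pi * 0.00101 * 3.902e-11)
R = 5.59565e-09 m = 5.6 nm

5.6


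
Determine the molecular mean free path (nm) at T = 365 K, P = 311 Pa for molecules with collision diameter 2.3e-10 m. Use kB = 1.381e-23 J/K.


Mean free path: lambda = kB*T / (sqrt(2) * pi * d^2 * P)
lambda = 1.381e-23 * 365 / (sqrt(2) * pi * (2.3e-10)^2 * 311)
lambda = 6.89613e-05 m
lambda = 68961.33 nm

68961.33


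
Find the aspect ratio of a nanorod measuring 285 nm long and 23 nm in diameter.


Aspect ratio AR = length / diameter
AR = 285 / 23
AR = 12.39

12.39


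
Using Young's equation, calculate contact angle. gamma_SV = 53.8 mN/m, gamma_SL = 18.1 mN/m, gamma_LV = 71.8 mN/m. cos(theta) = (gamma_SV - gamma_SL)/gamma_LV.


cos(theta) = (gamma_SV - gamma_SL) / gamma_LV
cos(theta) = (53.8 - 18.1) / 71.8
cos(theta) = 0.497214
theta = arccos(0.497214) = 60.18 degrees

60.18


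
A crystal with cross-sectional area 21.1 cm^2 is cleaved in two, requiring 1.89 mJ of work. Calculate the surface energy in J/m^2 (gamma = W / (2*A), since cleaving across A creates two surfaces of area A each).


Convert: A = 21.1 cm^2 = 0.00211 m^2, W = 1.89 mJ = 0.00189 J
Cleaving exposes two faces of area A, so total new surface = 2*A and gamma = W / (2*A)
gamma = 0.00189 / (2 * 0.00211)
gamma = 0.448 J/m^2

0.448


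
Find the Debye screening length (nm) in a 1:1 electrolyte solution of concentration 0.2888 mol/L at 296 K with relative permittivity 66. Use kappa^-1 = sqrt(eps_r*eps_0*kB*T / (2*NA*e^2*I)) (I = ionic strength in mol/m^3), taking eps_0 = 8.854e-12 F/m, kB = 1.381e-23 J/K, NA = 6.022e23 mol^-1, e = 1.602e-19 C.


Ionic strength I = 0.2888 * 1^2 * 1000 = 288.8 mol/m^3
kappa^-1 = sqrt(66 * 8.854e-12 * 1.381e-23 * 296 / (2 * 6.022e23 * (1.602e-19)^2 * 288.8))
kappa^-1 = 0.517 nm

0.517


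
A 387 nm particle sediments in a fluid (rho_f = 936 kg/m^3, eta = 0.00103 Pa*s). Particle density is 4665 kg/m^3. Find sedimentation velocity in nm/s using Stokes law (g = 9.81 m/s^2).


Radius R = 387/2 nm = 1.935e-07 m
Density difference = 4665 - 936 = 3729 kg/m^3
v = 2 * R^2 * (rho_p - rho_f) * g / (9 * eta)
v = 2 * (1.935e-07)^2 * 3729 * 9.81 / (9 * 0.00103)
v = 2.95511e-07 m/s = 295.511 nm/s

295.511


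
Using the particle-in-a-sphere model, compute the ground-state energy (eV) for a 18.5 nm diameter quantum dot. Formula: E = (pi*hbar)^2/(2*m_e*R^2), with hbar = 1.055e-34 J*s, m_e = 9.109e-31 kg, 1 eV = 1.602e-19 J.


Radius R = 18.5/2 = 9.25 nm = 9.25e-09 m
E = (pi * 1.055e-34)^2 / (2 * 9.109e-31 * (9.25e-09)^2)
E(J) = 7.04726e-22
E = E(J) / 1.602e-19 = 0.0044 eV

0.0044


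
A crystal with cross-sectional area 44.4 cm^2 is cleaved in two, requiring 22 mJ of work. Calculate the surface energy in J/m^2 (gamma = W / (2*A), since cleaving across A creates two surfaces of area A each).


Convert: A = 44.4 cm^2 = 0.00444 m^2, W = 22 mJ = 0.022 J
Cleaving exposes two faces of area A, so total new surface = 2*A and gamma = W / (2*A)
gamma = 0.022 / (2 * 0.00444)
gamma = 2.477 J/m^2

2.477


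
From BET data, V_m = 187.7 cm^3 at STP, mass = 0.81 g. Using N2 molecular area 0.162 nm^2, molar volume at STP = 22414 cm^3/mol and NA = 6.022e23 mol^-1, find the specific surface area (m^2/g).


Number of moles in monolayer = V_m / 22414 = 187.7 / 22414 = 0.00837423
Number of molecules = moles * NA = 0.00837423 * 6.022e23
SA = molecules * sigma / mass
SA = (187.7 / 22414) * 6.022e23 * 0.162e-18 / 0.81
SA = 1008.6 m^2/g

1008.6


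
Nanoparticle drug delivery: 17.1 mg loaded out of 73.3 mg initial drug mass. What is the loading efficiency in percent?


Drug loading efficiency = (drug loaded / drug initial) * 100
DLE = 17.1 / 73.3 * 100
DLE = 0.2333 * 100
DLE = 23.33%

23.33


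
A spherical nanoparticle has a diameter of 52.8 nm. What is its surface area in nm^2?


Radius r = 52.8/2 = 26.4 nm
Surface area SA = 4 * pi * r^2
SA = 4 * pi * (26.4)^2
SA = 8758.26 nm^2

8758.26


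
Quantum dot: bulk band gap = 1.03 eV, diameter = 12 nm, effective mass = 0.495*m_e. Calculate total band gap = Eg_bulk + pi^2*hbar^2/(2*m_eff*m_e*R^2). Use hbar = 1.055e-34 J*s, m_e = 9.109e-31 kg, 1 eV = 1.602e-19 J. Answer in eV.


Radius R = 12/2 nm = 6e-09 m
Confinement energy dE = pi^2 * hbar^2 / (2 * m_eff * m_e * R^2)
dE = pi^2 * (1.055e-34)^2 / (2 * 0.495 * 9.109e-31 * (6e-09)^2) J, divided by 1.602e-19 J/eV
dE = 0.0211 eV
Total band gap = E_g(bulk) + dE = 1.03 + 0.0211 = 1.0511 eV

1.0511


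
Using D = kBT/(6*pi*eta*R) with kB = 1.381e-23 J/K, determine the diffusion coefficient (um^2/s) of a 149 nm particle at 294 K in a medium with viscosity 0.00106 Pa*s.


Radius R = 149/2 = 74.5 nm = 7.45e-08 m
D = kB*T / (6*pi*eta*R)
D = 1.381e-23 * 294 / (6 * pi * 0.00106 * 7.45e-08)
D = 2.72758e-12 m^2/s = 2.728 um^2/s

2.728


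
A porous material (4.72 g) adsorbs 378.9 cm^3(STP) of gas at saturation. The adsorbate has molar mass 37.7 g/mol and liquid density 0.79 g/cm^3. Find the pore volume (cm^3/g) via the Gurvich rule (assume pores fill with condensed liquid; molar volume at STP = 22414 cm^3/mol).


Moles adsorbed n = V_ads / 22414 = 378.9 / 22414 = 1.690461e-02 mol
Liquid volume V_liq = n * M / rho_liq = 1.690461e-02 * 37.7 / 0.79 = 0.80671 cm^3
Specific pore volume V_pore = V_liq / m_sample = 0.80671 / 4.72
V_pore = 0.1709 cm^3/g

0.1709


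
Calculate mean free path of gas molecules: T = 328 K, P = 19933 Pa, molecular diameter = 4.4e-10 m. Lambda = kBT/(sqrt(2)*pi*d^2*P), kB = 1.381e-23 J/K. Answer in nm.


Mean free path: lambda = kB*T / (sqrt(2) * pi * d^2 * P)
lambda = 1.381e-23 * 328 / (sqrt(2) * pi * (4.4e-10)^2 * 19933)
lambda = 2.64195e-07 m
lambda = 264.2 nm

264.2


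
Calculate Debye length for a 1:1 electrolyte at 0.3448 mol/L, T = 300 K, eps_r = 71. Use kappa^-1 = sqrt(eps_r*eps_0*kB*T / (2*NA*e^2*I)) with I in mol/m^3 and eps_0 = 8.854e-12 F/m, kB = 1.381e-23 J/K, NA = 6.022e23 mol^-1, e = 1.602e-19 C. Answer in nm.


Ionic strength I = 0.3448 * 1^2 * 1000 = 344.8 mol/m^3
kappa^-1 = sqrt(71 * 8.854e-12 * 1.381e-23 * 300 / (2 * 6.022e23 * (1.602e-19)^2 * 344.8))
kappa^-1 = 0.494 nm

0.494


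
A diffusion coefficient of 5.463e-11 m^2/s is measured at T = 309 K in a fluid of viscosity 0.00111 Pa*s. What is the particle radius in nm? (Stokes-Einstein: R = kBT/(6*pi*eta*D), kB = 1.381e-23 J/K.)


Stokes-Einstein: R = kB*T / (6*pi*eta*D)
R = 1.381e-23 * 309 / (6 * pi * 0.00111 * 5.463e-11)
R = 3.73333e-09 m = 3.73 nm

3.73


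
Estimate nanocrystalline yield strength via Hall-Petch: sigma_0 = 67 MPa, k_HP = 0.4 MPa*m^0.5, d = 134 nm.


d = 134 nm = 1.34e-07 m
sqrt(d) = 0.0003660601
Hall-Petch contribution = k / sqrt(d) = 0.4 / 0.0003660601 = 1092.7 MPa
sigma = sigma_0 + k/sqrt(d) = 67 + 1092.7 = 1159.7 MPa

1159.7


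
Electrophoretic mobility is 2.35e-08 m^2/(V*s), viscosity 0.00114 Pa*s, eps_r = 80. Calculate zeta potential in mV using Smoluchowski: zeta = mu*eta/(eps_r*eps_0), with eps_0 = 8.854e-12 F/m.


Smoluchowski equation: zeta = mu * eta / (eps_r * eps_0)
zeta = 2.35e-08 * 0.00114 / (80 * 8.854e-12)
zeta = 0.037822 V = 37.82 mV

37.82


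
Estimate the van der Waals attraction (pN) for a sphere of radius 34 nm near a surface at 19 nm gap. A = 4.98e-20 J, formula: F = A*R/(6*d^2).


Convert to SI: R = 34 nm = 3.4e-08 m, d = 19 nm = 1.9e-08 m
F = A * R / (6 * d^2)
F = 4.98e-20 * 3.4e-08 / (6 * (1.9e-08)^2)
F = 7.81717e-13 N = 0.782 pN

0.782


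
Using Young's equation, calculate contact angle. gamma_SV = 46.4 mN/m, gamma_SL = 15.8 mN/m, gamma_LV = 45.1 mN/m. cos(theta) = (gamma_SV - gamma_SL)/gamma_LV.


cos(theta) = (gamma_SV - gamma_SL) / gamma_LV
cos(theta) = (46.4 - 15.8) / 45.1
cos(theta) = 0.678492
theta = arccos(0.678492) = 47.27 degrees

47.27


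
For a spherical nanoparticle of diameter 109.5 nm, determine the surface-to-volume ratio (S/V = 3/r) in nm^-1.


Radius r = 109.5/2 = 54.75 nm
S/V = 3 / r = 3 / 54.75
S/V = 0.0548 nm^-1

0.0548


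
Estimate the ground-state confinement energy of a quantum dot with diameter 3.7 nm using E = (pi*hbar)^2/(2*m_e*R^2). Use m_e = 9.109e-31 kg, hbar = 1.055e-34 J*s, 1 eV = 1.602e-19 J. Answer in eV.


Radius R = 3.7/2 = 1.85 nm = 1.85e-09 m
E = (pi * 1.055e-34)^2 / (2 * 9.109e-31 * (1.85e-09)^2)
E(J) = 1.76182e-20
E = E(J) / 1.602e-19 = 0.11 eV

0.11


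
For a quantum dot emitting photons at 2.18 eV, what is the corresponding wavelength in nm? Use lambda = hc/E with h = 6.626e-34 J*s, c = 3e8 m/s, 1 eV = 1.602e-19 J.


Convert energy: E = 2.18 eV = 2.18 * 1.602e-19 = 3.49236e-19 J
lambda = h*c / E = 6.626e-34 * 3e8 / 3.49236e-19
lambda = 5.69185e-07 m = 569.2 nm

569.2


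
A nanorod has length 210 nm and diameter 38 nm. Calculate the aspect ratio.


Aspect ratio AR = length / diameter
AR = 210 / 38
AR = 5.53

5.53


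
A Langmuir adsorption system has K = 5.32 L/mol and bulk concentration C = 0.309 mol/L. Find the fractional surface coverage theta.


Langmuir isotherm: theta = K*C / (1 + K*C)
K*C = 5.32 * 0.309 = 1.64388
theta = 1.64388 / (1 + 1.64388) = 1.64388 / 2.64388
theta = 0.6218

0.6218


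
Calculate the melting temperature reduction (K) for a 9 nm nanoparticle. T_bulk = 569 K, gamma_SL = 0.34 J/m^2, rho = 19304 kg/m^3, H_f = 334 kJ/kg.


Radius R = 9/2 = 4.5 nm = 4.5e-09 m
Convert H_f = 334 kJ/kg = 334000 J/kg
dT = 2 * gamma_SL * T_bulk / (rho * H_f * R)
dT = 2 * 0.34 * 569 / (19304 * 334000 * 4.5e-09)
dT = 13.3 K

13.3


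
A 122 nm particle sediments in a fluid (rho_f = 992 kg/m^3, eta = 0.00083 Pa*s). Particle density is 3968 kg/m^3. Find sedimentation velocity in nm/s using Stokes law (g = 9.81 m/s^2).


Radius R = 122/2 nm = 6.1e-08 m
Density difference = 3968 - 992 = 2976 kg/m^3
v = 2 * R^2 * (rho_p - rho_f) * g / (9 * eta)
v = 2 * (6.1e-08)^2 * 2976 * 9.81 / (9 * 0.00083)
v = 2.90851e-08 m/s = 29.0851 nm/s

29.0851


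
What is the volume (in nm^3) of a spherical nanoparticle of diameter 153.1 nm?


Radius r = 153.1/2 = 76.55 nm
Volume V = (4/3) * pi * r^3
V = (4/3) * pi * (76.55)^3
V = 1878988.81 nm^3

1878988.81


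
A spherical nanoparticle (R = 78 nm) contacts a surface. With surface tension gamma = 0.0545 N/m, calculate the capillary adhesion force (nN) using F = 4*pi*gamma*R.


Convert radius: R = 78 nm = 7.8e-08 m
F = 4 * pi * gamma * R
F = 4 * pi * 0.0545 * 7.8e-08
F = 5.34196e-08 N = 53.4196 nN

53.4196


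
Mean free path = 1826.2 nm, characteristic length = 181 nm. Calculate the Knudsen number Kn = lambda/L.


Knudsen number Kn = lambda / L
Kn = 1826.2 / 181
Kn = 10.0895

10.0895


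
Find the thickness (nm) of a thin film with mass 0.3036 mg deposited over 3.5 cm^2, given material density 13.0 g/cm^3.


Convert: m = 0.3036 mg = 3.0360e-07 kg, A = 3.5 cm^2 = 3.5000e-04 m^2, rho = 13.0 g/cm^3 = 13000 kg/m^3
t = m / (A * rho)
t = 3.0360e-07 / (3.5000e-04 * 13000)
t = 6.6725e-08 m = 66.7 nm

66.7


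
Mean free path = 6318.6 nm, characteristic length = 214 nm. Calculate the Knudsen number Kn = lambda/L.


Knudsen number Kn = lambda / L
Kn = 6318.6 / 214
Kn = 29.5262

29.5262


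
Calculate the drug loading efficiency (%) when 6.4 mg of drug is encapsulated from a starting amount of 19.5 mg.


Drug loading efficiency = (drug loaded / drug initial) * 100
DLE = 6.4 / 19.5 * 100
DLE = 0.3282 * 100
DLE = 32.82%

32.82


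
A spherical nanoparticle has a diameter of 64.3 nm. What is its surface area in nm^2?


Radius r = 64.3/2 = 32.15 nm
Surface area SA = 4 * pi * r^2
SA = 4 * pi * (32.15)^2
SA = 12988.88 nm^2

12988.88


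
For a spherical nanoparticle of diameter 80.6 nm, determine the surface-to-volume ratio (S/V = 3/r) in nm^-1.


Radius r = 80.6/2 = 40.3 nm
S/V = 3 / r = 3 / 40.3
S/V = 0.0744 nm^-1

0.0744


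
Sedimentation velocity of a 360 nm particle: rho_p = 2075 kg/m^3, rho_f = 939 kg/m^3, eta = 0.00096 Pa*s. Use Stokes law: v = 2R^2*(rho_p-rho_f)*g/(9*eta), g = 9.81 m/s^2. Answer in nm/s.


Radius R = 360/2 nm = 1.8e-07 m
Density difference = 2075 - 939 = 1136 kg/m^3
v = 2 * R^2 * (rho_p - rho_f) * g / (9 * eta)
v = 2 * (1.8e-07)^2 * 1136 * 9.81 / (9 * 0.00096)
v = 8.35812e-08 m/s = 83.5812 nm/s

83.5812


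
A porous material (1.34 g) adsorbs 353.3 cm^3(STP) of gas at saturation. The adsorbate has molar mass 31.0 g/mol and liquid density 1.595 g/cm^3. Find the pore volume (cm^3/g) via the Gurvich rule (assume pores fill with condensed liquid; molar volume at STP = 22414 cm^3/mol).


Moles adsorbed n = V_ads / 22414 = 353.3 / 22414 = 1.576247e-02 mol
Liquid volume V_liq = n * M / rho_liq = 1.576247e-02 * 31.0 / 1.595 = 0.30636 cm^3
Specific pore volume V_pore = V_liq / m_sample = 0.30636 / 1.34
V_pore = 0.2286 cm^3/g

0.2286


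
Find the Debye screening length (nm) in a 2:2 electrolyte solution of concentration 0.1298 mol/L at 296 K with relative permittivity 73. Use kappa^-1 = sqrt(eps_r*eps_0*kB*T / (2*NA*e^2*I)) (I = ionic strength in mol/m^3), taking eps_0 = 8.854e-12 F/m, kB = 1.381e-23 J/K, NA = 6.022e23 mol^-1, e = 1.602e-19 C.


Ionic strength I = 0.1298 * 2^2 * 1000 = 519.2 mol/m^3
kappa^-1 = sqrt(73 * 8.854e-12 * 1.381e-23 * 296 / (2 * 6.022e23 * (1.602e-19)^2 * 519.2))
kappa^-1 = 0.406 nm

0.406


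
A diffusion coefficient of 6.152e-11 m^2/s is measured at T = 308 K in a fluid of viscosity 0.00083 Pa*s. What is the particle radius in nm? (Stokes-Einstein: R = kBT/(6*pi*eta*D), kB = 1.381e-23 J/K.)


Stokes-Einstein: R = kB*T / (6*pi*eta*D)
R = 1.381e-23 * 308 / (6 * pi * 0.00083 * 6.152e-11)
R = 4.41925e-09 m = 4.42 nm

4.42
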